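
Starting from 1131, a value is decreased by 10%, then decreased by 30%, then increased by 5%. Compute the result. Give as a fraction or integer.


Start: 1131
Step 1: decrease by 10% => multiply by 90/100
  1131 * 90/100 = 10179/10
Step 2: decrease by 30% => multiply by 70/100
  10179/10 * 70/100 = 71253/100
Step 3: increase by 5% => multiply by 105/100
  71253/100 * 105/100 = 1496313/2000
Final value = 1496313/2000

1496313/2000


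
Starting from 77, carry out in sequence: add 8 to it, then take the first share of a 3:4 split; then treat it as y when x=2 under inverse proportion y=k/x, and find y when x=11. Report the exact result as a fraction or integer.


Start with 77.
Step 1: Add 8: 77+8=85; split 3:4 first = 85*3/7 = 255/7
Step 2: Inverse prop: k = (255/7)*2; new y = k/11 = 255/7*2/11 = 510/77
Final result = 510/77

510/77


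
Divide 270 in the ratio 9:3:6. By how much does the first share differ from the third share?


Total parts = 9 + 3 + 6 = 18
Value per part = 270 / 18 = 15
Shares: 9*15=135, 3*15=45, 6*15=90
First share = 135, third share = 90
Difference = |135 - 90| = 45

45


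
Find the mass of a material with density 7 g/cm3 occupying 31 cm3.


Using mass = density * volume
Density = 7 g/cm3
Volume = 31 cm3
Mass = 7 * 31
= 217 g

217


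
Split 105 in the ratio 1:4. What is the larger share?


Total parts = 1 + 4 = 5
Value per part = 105 / 5 = 21
First share = 1 * 21 = 21
Second share = 4 * 21 = 84
Larger share = 84

84


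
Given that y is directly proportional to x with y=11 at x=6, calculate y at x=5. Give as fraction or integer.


Direct proportion: y = kx
Find k: k = 11/6 = 11/6
Compute y at x=5: y = 11/6 * 5
y = 55/6

55/6


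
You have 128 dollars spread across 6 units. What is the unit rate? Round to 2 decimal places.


Total dollars = 128
Number of units = 6
Unit rate = 128 / 6
= 21.33 dollars per unit

21.33


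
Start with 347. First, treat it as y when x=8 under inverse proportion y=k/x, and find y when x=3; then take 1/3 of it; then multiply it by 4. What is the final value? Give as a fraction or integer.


Start with 347.
Step 1: Inverse prop: k = (347)*8; new y = k/3 = 347*8/3 = 2776/3
Step 2: Take 1/3: 2776/3 * 1/3 = 2776/9
Step 3: Multiply by 4: 2776/9 * 4 = 11104/9
Final result = 11104/9

11104/9


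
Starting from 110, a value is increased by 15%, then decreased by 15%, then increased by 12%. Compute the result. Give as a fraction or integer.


Start: 110
Step 1: increase by 15% => multiply by 115/100
  110 * 115/100 = 253/2
Step 2: decrease by 15% => multiply by 85/100
  253/2 * 85/100 = 4301/40
Step 3: increase by 12% => multiply by 112/100
  4301/40 * 112/100 = 30107/250
Final value = 30107/250

30107/250


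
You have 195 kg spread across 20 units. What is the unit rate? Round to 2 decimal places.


Total kg = 195
Number of units = 20
Unit rate = 195 / 20
= 9.75 kg per unit

9.75


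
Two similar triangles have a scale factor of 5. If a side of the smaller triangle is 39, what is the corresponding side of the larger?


Similar triangles have proportional sides
Scale factor = 5
Smaller side = 39
Corresponding larger side = 39 * 5
= 195

195


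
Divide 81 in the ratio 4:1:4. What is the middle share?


Ratio = 4:1:4
Total parts = 4 + 1 + 4 = 9
Value per part = 81 / 9 = 9
First share = 4 * 9 = 36
Middle share = 1 * 9 = 9
Third share = 4 * 9 = 36

9


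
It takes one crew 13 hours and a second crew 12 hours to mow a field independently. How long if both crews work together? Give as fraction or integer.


Rate of A = 1/13 job per hour
Rate of B = 1/12 job per hour
Combined rate = 1/13 + 1/12
Find common denominator: (12 + 13)/(13*12) = 25/156
Combined rate = 25/156 job per hour
Time together = 1 / (25/156) = 156/25 hours

156/25


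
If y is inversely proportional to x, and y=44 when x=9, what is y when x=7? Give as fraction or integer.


Inverse proportion: y = k/x
Find k: k = 9 * 44 = 396
Compute y at x=7: y = 396/7
y = 396/7

396/7


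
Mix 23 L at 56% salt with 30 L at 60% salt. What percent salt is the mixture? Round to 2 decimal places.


Solute in mixture 1 = 56% of 23 L = 23*56/100 = 322/25 L
Solute in mixture 2 = 60% of 30 L = 30*60/100 = 18 L
Total solute = 322/25 + 18 = 772/25 L
Total volume = 23 + 30 = 53 L
Final concentration = 772/25/53 * 100 = 58.26%

58.26


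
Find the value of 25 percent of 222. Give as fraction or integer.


Compute 25% of 222
Convert percentage: 25% = 25/100
Multiply: 222 * 25/100
= 5550/100
= 111/2

111/2


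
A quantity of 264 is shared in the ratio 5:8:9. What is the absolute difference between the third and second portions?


Total parts = 5 + 8 + 9 = 22
Value per part = 264 / 22 = 12
Shares: 5*12=60, 8*12=96, 9*12=108
Third share = 108, second share = 96
Difference = |108 - 96| = 12

12


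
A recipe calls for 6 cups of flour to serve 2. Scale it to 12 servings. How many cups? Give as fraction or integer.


Original: 6 cups for 2 servings
Target servings = 12
Scaling factor = 12/2
New amount = 6 * 12/2
= 72/2
= 36 cups

36


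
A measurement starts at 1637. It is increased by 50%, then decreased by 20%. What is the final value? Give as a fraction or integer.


Start: 1637
Step 1: increase by 50% => multiply by 150/100
  1637 * 150/100 = 4911/2
Step 2: decrease by 20% => multiply by 80/100
  4911/2 * 80/100 = 9822/5
Final value = 9822/5

9822/5


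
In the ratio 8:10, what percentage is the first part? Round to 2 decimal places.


Total parts = 8 + 10 = 18
First part fraction = 8/18
Percentage = (8/18) * 100
= 0.444444 * 100
= 44.44%

44.44


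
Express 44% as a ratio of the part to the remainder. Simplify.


Part = 44%, Remainder = 56%
Ratio = 44:56
GCD(44, 56) = 4
Simplify: 11:14 = 11:14

11:14


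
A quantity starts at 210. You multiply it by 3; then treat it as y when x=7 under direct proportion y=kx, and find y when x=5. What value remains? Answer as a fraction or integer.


Start with 210.
Step 1: Multiply by 3: 210 * 3 = 630
Step 2: Direct prop: k = (630)/7; new y = k*5 = 630*5/7 = 450
Final result = 450

450


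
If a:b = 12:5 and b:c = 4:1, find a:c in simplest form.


Given a:b = 12:5 and b:c = 4:1
Make b consistent. Multiply first ratio by 4: a:b = 48:20
Multiply second ratio by 5: b:c = 20:5
Now b = 20 in both, so a:b:c = 48:20:5
Therefore a:c = 48:5
Simplify by GCD: a:c = 48:5

48:5


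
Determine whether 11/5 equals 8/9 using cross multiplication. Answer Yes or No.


Cross multiply to check 11/5 = 8/9
Left cross product: 11 * 9 = 99
Right cross product: 5 * 8 = 40
99 != 40
Not equal, so proportions differ => No

No


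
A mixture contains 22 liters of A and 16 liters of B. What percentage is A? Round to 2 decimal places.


Volume of A = 22 L
Volume of B = 16 L
Total volume = 22 + 16 = 38 L
Percentage of A = (22/38) * 100
= 57.89%

57.89


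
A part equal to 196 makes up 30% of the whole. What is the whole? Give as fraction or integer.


Given: 196 is 30% of the whole
Set up: 196 = 30/100 * whole
whole = 196 * 100 / 30
whole = 19600 / 30
whole = 1960/3

1960/3


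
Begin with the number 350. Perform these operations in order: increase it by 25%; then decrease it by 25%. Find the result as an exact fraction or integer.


Start with 350.
Step 1: Increase by 25%: 350 * 125/100 = 875/2
Step 2: Decrease by 25%: 875/2 * 75/100 = 2625/8
Final result = 2625/8

2625/8


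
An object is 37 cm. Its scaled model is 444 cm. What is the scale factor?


Original length = 37 cm
Scaled length = 444 cm
Scale factor = 444 / 37
= 12

12


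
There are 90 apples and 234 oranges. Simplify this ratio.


Find GCD(90, 234)
GCD = 18
Divide both by 18: 90/18 = 5, 234/18 = 13
Simplified ratio = 5:13

5:13


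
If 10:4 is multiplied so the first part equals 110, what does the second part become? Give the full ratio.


Original ratio: 10:4
First term target: 110
Scale factor = 110 / 10 = 11
Multiply second term: 4 * 11 = 44
Equivalent ratio = 110:44

110:44


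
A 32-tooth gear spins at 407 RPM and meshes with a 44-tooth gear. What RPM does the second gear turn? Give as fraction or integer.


Gear ratio: teeth_A * RPM_A = teeth_B * RPM_B
32 * 407 = 44 * RPM_B
13024 = 44 * RPM_B
RPM_B = 13024 / 44
RPM_B = 296

296


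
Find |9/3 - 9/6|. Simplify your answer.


Simplify: 9/3 = 3 and 9/6 = 3/2
Find common denominator: LCD = 2
Convert: 6/2 and 3/2
Difference = |6 - 3|/2 = 3/2
Simplified = 3/2

3/2


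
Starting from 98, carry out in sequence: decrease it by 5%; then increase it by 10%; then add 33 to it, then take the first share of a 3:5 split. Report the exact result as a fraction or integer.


Start with 98.
Step 1: Decrease by 5%: 98 * 95/100 = 931/10
Step 2: Increase by 10%: 931/10 * 110/100 = 10241/100
Step 3: Add 33: 10241/100+33=13541/100; split 3:5 first = 13541/100*3/8 = 40623/800
Final result = 40623/800

40623/800


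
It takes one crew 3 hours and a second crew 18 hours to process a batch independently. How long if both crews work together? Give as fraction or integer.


Rate of A = 1/3 job per hour
Rate of B = 1/18 job per hour
Combined rate = 1/3 + 1/18
Find common denominator: (18 + 3)/(3*18) = 21/54
Combined rate = 7/18 job per hour
Time together = 1 / (7/18) = 18/7 hours

18/7


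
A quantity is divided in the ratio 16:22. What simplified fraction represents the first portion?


Total parts = 16 + 22 = 38
First part fraction = 16/38
Simplify: 16/38 = 8/19

8/19


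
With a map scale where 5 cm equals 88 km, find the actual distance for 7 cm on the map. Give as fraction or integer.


Map scale: 5 cm = 88 km
Measured distance on map = 7 cm
Set up proportion: 7 * 88 / 5
= 616 / 5
= 616/5 km

616/5


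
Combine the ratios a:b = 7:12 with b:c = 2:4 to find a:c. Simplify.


Given a:b = 7:12 and b:c = 2:4
Make b consistent. Multiply first ratio by 2: a:b = 14:24
Multiply second ratio by 12: b:c = 24:48
Now b = 24 in both, so a:b:c = 14:24:48
Therefore a:c = 14:48
Simplify by GCD: a:c = 7:24

7:24


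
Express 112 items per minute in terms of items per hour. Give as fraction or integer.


Converting from per minute to per hour
Rate = 112 items per minute
Multiply by 60: 112 * 60
= 6720 items per hour

6720


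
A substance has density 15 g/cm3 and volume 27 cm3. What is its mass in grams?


Using mass = density * volume
Density = 15 g/cm3
Volume = 27 cm3
Mass = 15 * 27
= 405 g

405


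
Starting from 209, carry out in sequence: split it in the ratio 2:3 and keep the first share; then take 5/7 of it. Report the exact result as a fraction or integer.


Start with 209.
Step 1: Split 2:3, first share = 209 * 2/5 = 418/5
Step 2: Take 5/7: 418/5 * 5/7 = 418/7
Final result = 418/7

418/7


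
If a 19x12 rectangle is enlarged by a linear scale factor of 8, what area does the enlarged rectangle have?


Original dimensions: 19 x 12
Enlargement factor = 8
New width = 19 * 8 = 152
New height = 12 * 8 = 96
New area = 152 * 96 = 14592

14592


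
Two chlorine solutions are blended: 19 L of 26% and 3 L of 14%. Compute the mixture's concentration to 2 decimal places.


Solute in mixture 1 = 26% of 19 L = 19*26/100 = 247/50 L
Solute in mixture 2 = 14% of 3 L = 3*14/100 = 21/50 L
Total solute = 247/50 + 21/50 = 134/25 L
Total volume = 19 + 3 = 22 L
Final concentration = 134/25/22 * 100 = 24.36%

24.36


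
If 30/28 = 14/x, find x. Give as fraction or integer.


Setting up: 30/28 = 14/x
Cross multiply: 30 * x = 28 * 14
30x = 392
x = 392/30
x = 196/15

196/15


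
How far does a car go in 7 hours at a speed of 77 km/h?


Using distance = speed * time
Speed = 77 km/h
Time = 7 hours
Distance = 77 * 7
= 539 km

539


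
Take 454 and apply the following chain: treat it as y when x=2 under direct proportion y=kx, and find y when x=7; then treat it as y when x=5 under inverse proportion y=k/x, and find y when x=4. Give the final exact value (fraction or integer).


Start with 454.
Step 1: Direct prop: k = (454)/2; new y = k*7 = 454*7/2 = 1589
Step 2: Inverse prop: k = (1589)*5; new y = k/4 = 1589*5/4 = 7945/4
Final result = 7945/4

7945/4


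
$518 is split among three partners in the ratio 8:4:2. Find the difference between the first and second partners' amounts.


Total parts = 8 + 4 + 2 = 14
Value per part = 518 / 14 = 37
Shares: 8*37=296, 4*37=148, 2*37=74
First share = 296, second share = 148
Difference = |296 - 148| = 148

148


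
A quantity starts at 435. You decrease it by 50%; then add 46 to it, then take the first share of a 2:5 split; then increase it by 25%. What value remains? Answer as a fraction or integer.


Start with 435.
Step 1: Decrease by 50%: 435 * 50/100 = 435/2
Step 2: Add 46: 435/2+46=527/2; split 2:5 first = 527/2*2/7 = 527/7
Step 3: Increase by 25%: 527/7 * 125/100 = 2635/28
Final result = 2635/28

2635/28


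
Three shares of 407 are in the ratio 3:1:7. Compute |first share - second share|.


Total parts = 3 + 1 + 7 = 11
Value per part = 407 / 11 = 37
Shares: 3*37=111, 1*37=37, 7*37=259
First share = 111, second share = 37
Difference = |111 - 37| = 74

74


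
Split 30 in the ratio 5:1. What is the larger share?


Total parts = 5 + 1 = 6
Value per part = 30 / 6 = 5
First share = 5 * 5 = 25
Second share = 1 * 5 = 5
Larger share = 25

25


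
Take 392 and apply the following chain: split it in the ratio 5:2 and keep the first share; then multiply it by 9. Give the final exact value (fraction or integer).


Start with 392.
Step 1: Split 5:2, first share = 392 * 5/7 = 280
Step 2: Multiply by 9: 280 * 9 = 2520
Final result = 2520

2520


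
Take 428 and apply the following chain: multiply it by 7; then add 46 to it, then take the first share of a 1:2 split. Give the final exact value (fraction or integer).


Start with 428.
Step 1: Multiply by 7: 428 * 7 = 2996
Step 2: Add 46: 2996+46=3042; split 1:2 first = 3042*1/3 = 1014
Final result = 1014

1014


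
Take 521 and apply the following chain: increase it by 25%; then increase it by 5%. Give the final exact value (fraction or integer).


Start with 521.
Step 1: Increase by 25%: 521 * 125/100 = 2605/4
Step 2: Increase by 5%: 2605/4 * 105/100 = 10941/16
Final result = 10941/16

10941/16


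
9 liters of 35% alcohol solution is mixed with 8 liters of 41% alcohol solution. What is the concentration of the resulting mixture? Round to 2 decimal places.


Solute in mixture 1 = 35% of 9 L = 9*35/100 = 63/20 L
Solute in mixture 2 = 41% of 8 L = 8*41/100 = 82/25 L
Total solute = 63/20 + 82/25 = 643/100 L
Total volume = 9 + 8 = 17 L
Final concentration = 643/100/17 * 100 = 37.82%

37.82


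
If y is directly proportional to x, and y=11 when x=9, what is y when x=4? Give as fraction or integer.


Direct proportion: y = kx
Find k: k = 11/9 = 11/9
Compute y at x=4: y = 11/9 * 4
y = 44/9

44/9


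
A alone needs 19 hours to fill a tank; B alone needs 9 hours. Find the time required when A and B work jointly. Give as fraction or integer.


Rate of A = 1/19 job per hour
Rate of B = 1/9 job per hour
Combined rate = 1/19 + 1/9
Find common denominator: (9 + 19)/(19*9) = 28/171
Combined rate = 28/171 job per hour
Time together = 1 / (28/171) = 171/28 hours

171/28


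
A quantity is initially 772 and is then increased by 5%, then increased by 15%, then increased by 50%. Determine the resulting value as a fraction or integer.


Start: 772
Step 1: increase by 5% => multiply by 105/100
  772 * 105/100 = 4053/5
Step 2: increase by 15% => multiply by 115/100
  4053/5 * 115/100 = 93219/100
Step 3: increase by 50% => multiply by 150/100
  93219/100 * 150/100 = 279657/200
Final value = 279657/200

279657/200


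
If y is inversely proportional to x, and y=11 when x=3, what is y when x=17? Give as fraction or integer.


Inverse proportion: y = k/x
Find k: k = 3 * 11 = 33
Compute y at x=17: y = 33/17
y = 33/17

33/17


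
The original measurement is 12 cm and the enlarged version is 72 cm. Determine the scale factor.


Original length = 12 cm
Scaled length = 72 cm
Scale factor = 72 / 12
= 6

6


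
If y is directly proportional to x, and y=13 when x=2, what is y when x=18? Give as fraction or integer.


Direct proportion: y = kx
Find k: k = 13/2 = 13/2
Compute y at x=18: y = 13/2 * 18
y = 117

117


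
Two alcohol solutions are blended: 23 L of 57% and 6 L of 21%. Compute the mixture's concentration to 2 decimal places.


Solute in mixture 1 = 57% of 23 L = 23*57/100 = 1311/100 L
Solute in mixture 2 = 21% of 6 L = 6*21/100 = 63/50 L
Total solute = 1311/100 + 63/50 = 1437/100 L
Total volume = 23 + 6 = 29 L
Final concentration = 1437/100/29 * 100 = 49.55%

49.55


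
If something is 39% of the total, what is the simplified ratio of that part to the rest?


Part = 39%, Remainder = 61%
Ratio = 39:61
GCD(39, 61) = 1
Simplify: 39:61 = 39:61

39:61


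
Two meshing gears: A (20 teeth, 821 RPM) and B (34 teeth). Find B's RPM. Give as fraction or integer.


Gear ratio: teeth_A * RPM_A = teeth_B * RPM_B
20 * 821 = 34 * RPM_B
16420 = 34 * RPM_B
RPM_B = 16420 / 34
RPM_B = 8210/17

8210/17


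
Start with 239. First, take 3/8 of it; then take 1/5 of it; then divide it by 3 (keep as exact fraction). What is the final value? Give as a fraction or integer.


Start with 239.
Step 1: Take 3/8: 239 * 3/8 = 717/8
Step 2: Take 1/5: 717/8 * 1/5 = 717/40
Step 3: Divide by 3: 717/40 / 3 = 239/40
Final result = 239/40

239/40


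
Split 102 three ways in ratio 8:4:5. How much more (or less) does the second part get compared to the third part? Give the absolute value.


Total parts = 8 + 4 + 5 = 17
Value per part = 102 / 17 = 6
Shares: 8*6=48, 4*6=24, 5*6=30
Second share = 24, third share = 30
Difference = |24 - 30| = 6

6


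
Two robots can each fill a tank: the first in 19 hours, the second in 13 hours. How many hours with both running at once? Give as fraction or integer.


Rate of A = 1/19 job per hour
Rate of B = 1/13 job per hour
Combined rate = 1/19 + 1/13
Find common denominator: (13 + 19)/(19*13) = 32/247
Combined rate = 32/247 job per hour
Time together = 1 / (32/247) = 247/32 hours

247/32


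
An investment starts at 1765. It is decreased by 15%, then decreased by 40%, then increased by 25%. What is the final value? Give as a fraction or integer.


Start: 1765
Step 1: decrease by 15% => multiply by 85/100
  1765 * 85/100 = 6001/4
Step 2: decrease by 40% => multiply by 60/100
  6001/4 * 60/100 = 18003/20
Step 3: increase by 25% => multiply by 125/100
  18003/20 * 125/100 = 18003/16
Final value = 18003/16

18003/16


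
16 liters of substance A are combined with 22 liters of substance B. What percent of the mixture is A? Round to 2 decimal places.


Volume of A = 16 L
Volume of B = 22 L
Total volume = 16 + 22 = 38 L
Percentage of A = (16/38) * 100
= 42.11%

42.11


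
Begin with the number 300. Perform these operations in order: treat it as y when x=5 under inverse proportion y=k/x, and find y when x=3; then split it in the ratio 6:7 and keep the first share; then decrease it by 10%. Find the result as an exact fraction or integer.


Start with 300.
Step 1: Inverse prop: k = (300)*5; new y = k/3 = 300*5/3 = 500
Step 2: Split 6:7, first share = 500 * 6/13 = 3000/13
Step 3: Decrease by 10%: 3000/13 * 90/100 = 2700/13
Final result = 2700/13

2700/13


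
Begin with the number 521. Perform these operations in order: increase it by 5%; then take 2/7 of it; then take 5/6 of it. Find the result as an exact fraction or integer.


Start with 521.
Step 1: Increase by 5%: 521 * 105/100 = 10941/20
Step 2: Take 2/7: 10941/20 * 2/7 = 1563/10
Step 3: Take 5/6: 1563/10 * 5/6 = 521/4
Final result = 521/4

521/4


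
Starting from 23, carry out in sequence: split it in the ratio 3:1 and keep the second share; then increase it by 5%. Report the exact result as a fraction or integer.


Start with 23.
Step 1: Split 3:1, second share = 23 * 1/4 = 23/4
Step 2: Increase by 5%: 23/4 * 105/100 = 483/80
Final result = 483/80

483/80


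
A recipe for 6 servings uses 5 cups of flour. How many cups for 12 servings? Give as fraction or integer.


Original: 5 cups for 6 servings
Target servings = 12
Scaling factor = 12/6
New amount = 5 * 12/6
= 60/6
= 10 cups

10


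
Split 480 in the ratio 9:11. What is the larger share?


Total parts = 9 + 11 = 20
Value per part = 480 / 20 = 24
First share = 9 * 24 = 216
Second share = 11 * 24 = 264
Larger share = 264

264


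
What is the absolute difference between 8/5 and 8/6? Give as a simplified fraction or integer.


Simplify: 8/5 = 8/5 and 8/6 = 4/3
Find common denominator: LCD = 15
Convert: 24/15 and 20/15
Difference = |24 - 20|/15 = 4/15
Simplified = 4/15

4/15


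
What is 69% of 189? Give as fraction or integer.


Compute 69% of 189
Convert percentage: 69% = 69/100
Multiply: 189 * 69/100
= 13041/100
= 13041/100

13041/100


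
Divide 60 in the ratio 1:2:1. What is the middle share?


Ratio = 1:2:1
Total parts = 1 + 2 + 1 = 4
Value per part = 60 / 4 = 15
First share = 1 * 15 = 15
Middle share = 2 * 15 = 30
Third share = 1 * 15 = 15

30


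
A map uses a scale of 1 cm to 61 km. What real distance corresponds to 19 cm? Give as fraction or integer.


Map scale: 1 cm = 61 km
Measured distance on map = 19 cm
Set up proportion: 19 * 61 / 1
= 1159 / 1
= 1159 km

1159


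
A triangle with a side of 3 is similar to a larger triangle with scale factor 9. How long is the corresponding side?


Similar triangles have proportional sides
Scale factor = 9
Smaller side = 3
Corresponding larger side = 3 * 9
= 27

27


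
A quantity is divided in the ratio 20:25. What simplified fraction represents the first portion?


Total parts = 20 + 25 = 45
First part fraction = 20/45
Simplify: 20/45 = 4/9

4/9


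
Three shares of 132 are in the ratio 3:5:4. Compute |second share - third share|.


Total parts = 3 + 5 + 4 = 12
Value per part = 132 / 12 = 11
Shares: 3*11=33, 5*11=55, 4*11=44
Second share = 55, third share = 44
Difference = |55 - 44| = 11

11


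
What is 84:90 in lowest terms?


Find GCD(84, 90)
GCD = 6
Divide both by 6: 84/6 = 14, 90/6 = 15
Simplified ratio = 14:15

14:15


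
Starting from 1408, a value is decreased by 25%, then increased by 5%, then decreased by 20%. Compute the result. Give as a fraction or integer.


Start: 1408
Step 1: decrease by 25% => multiply by 75/100
  1408 * 75/100 = 1056
Step 2: increase by 5% => multiply by 105/100
  1056 * 105/100 = 5544/5
Step 3: decrease by 20% => multiply by 80/100
  5544/5 * 80/100 = 22176/25
Final value = 22176/25

22176/25


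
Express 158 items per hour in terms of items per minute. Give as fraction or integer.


Converting from per hour to per minute
Rate = 158 items per hour
Divide by 60: 158/60
= 79/30 items per minute

79/30


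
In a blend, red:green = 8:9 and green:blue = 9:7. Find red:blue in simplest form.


Given a:b = 8:9 and b:c = 9:7
Make b consistent. Multiply first ratio by 9: a:b = 72:81
Multiply second ratio by 9: b:c = 81:63
Now b = 81 in both, so a:b:c = 72:81:63
Therefore a:c = 72:63
Simplify by GCD: a:c = 8:7

8:7


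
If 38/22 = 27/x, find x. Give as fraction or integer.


Setting up: 38/22 = 27/x
Cross multiply: 38 * x = 22 * 27
38x = 594
x = 594/38
x = 297/19

297/19


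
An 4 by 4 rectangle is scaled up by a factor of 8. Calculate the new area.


Original dimensions: 4 x 4
Enlargement factor = 8
New width = 4 * 8 = 32
New height = 4 * 8 = 32
New area = 32 * 32 = 1024

1024


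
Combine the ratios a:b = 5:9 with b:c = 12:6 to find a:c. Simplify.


Given a:b = 5:9 and b:c = 12:6
Make b consistent. Multiply first ratio by 12: a:b = 60:108
Multiply second ratio by 9: b:c = 108:54
Now b = 108 in both, so a:b:c = 60:108:54
Therefore a:c = 60:54
Simplify by GCD: a:c = 10:9

10:9


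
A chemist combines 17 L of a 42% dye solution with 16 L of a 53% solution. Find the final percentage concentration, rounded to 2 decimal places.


Solute in mixture 1 = 42% of 17 L = 17*42/100 = 357/50 L
Solute in mixture 2 = 53% of 16 L = 16*53/100 = 212/25 L
Total solute = 357/50 + 212/25 = 781/50 L
Total volume = 17 + 16 = 33 L
Final concentration = 781/50/33 * 100 = 47.33%

47.33


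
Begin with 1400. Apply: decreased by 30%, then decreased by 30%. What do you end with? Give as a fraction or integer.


Start: 1400
Step 1: decrease by 30% => multiply by 70/100
  1400 * 70/100 = 980
Step 2: decrease by 30% => multiply by 70/100
  980 * 70/100 = 686
Final value = 686

686


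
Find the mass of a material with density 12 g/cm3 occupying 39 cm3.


Using mass = density * volume
Density = 12 g/cm3
Volume = 39 cm3
Mass = 12 * 39
= 468 g

468


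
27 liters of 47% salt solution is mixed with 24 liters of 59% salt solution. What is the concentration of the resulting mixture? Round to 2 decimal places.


Solute in mixture 1 = 47% of 27 L = 27*47/100 = 1269/100 L
Solute in mixture 2 = 59% of 24 L = 24*59/100 = 354/25 L
Total solute = 1269/100 + 354/25 = 537/20 L
Total volume = 27 + 24 = 51 L
Final concentration = 537/20/51 * 100 = 52.65%

52.65


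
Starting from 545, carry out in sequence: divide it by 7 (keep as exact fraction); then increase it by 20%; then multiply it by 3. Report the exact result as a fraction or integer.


Start with 545.
Step 1: Divide by 7: 545 / 7 = 545/7
Step 2: Increase by 20%: 545/7 * 120/100 = 654/7
Step 3: Multiply by 3: 654/7 * 3 = 1962/7
Final result = 1962/7

1962/7


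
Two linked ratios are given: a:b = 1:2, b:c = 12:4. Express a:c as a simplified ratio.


Given a:b = 1:2 and b:c = 12:4
Make b consistent. Multiply first ratio by 12: a:b = 12:24
Multiply second ratio by 2: b:c = 24:8
Now b = 24 in both, so a:b:c = 12:24:8
Therefore a:c = 12:8
Simplify by GCD: a:c = 3:2

3:2


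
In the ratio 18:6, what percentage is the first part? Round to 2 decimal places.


Total parts = 18 + 6 = 24
First part fraction = 18/24
Percentage = (18/24) * 100
= 0.75 * 100
= 75.00%

75.00


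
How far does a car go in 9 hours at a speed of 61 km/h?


Using distance = speed * time
Speed = 61 km/h
Time = 9 hours
Distance = 61 * 9
= 549 km

549


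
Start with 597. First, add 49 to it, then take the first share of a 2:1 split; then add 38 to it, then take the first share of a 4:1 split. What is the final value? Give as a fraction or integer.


Start with 597.
Step 1: Add 49: 597+49=646; split 2:1 first = 646*2/3 = 1292/3
Step 2: Add 38: 1292/3+38=1406/3; split 4:1 first = 1406/3*4/5 = 5624/15
Final result = 5624/15

5624/15


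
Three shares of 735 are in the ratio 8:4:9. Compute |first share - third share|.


Total parts = 8 + 4 + 9 = 21
Value per part = 735 / 21 = 35
Shares: 8*35=280, 4*35=140, 9*35=315
First share = 280, third share = 315
Difference = |280 - 315| = 35

35


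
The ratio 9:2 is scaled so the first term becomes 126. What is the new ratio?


Original ratio: 9:2
First term target: 126
Scale factor = 126 / 9 = 14
Multiply second term: 2 * 14 = 28
Equivalent ratio = 126:28

126:28


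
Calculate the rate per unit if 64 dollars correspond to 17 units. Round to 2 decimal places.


Total dollars = 64
Number of units = 17
Unit rate = 64 / 17
= 3.76 dollars per unit

3.76


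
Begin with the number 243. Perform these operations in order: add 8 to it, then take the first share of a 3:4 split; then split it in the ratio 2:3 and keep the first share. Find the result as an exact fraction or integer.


Start with 243.
Step 1: Add 8: 243+8=251; split 3:4 first = 251*3/7 = 753/7
Step 2: Split 2:3, first share = 753/7 * 2/5 = 1506/35
Final result = 1506/35

1506/35


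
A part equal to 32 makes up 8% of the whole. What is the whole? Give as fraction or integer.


Given: 32 is 8% of the whole
Set up: 32 = 8/100 * whole
whole = 32 * 100 / 8
whole = 3200 / 8
whole = 400

400


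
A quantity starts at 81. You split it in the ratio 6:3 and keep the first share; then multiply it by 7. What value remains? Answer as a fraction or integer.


Start with 81.
Step 1: Split 6:3, first share = 81 * 6/9 = 54
Step 2: Multiply by 7: 54 * 7 = 378
Final result = 378

378


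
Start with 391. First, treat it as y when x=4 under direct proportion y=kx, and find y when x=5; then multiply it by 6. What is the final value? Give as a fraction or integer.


Start with 391.
Step 1: Direct prop: k = (391)/4; new y = k*5 = 391*5/4 = 1955/4
Step 2: Multiply by 6: 1955/4 * 6 = 5865/2
Final result = 5865/2

5865/2


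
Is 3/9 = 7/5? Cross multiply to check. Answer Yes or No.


Cross multiply to check 3/9 = 7/5
Left cross product: 3 * 5 = 15
Right cross product: 9 * 7 = 63
15 != 63
Not equal, so proportions differ => No

No


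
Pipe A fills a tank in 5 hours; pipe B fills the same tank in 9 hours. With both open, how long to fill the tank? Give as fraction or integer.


Rate of A = 1/5 job per hour
Rate of B = 1/9 job per hour
Combined rate = 1/5 + 1/9
Find common denominator: (9 + 5)/(5*9) = 14/45
Combined rate = 14/45 job per hour
Time together = 1 / (14/45) = 45/14 hours

45/14


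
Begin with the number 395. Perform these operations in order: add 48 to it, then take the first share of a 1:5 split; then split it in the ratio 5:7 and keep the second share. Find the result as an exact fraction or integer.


Start with 395.
Step 1: Add 48: 395+48=443; split 1:5 first = 443*1/6 = 443/6
Step 2: Split 5:7, second share = 443/6 * 7/12 = 3101/72
Final result = 3101/72

3101/72


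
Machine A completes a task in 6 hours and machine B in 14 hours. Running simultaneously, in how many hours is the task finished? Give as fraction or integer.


Rate of A = 1/6 job per hour
Rate of B = 1/14 job per hour
Combined rate = 1/6 + 1/14
Find common denominator: (14 + 6)/(6*14) = 20/84
Combined rate = 5/21 job per hour
Time together = 1 / (5/21) = 21/5 hours

21/5


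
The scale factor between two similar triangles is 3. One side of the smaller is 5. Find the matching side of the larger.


Similar triangles have proportional sides
Scale factor = 3
Smaller side = 5
Corresponding larger side = 5 * 3
= 15

15


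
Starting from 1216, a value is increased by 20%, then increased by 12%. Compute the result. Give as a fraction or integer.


Start: 1216
Step 1: increase by 20% => multiply by 120/100
  1216 * 120/100 = 7296/5
Step 2: increase by 12% => multiply by 112/100
  7296/5 * 112/100 = 204288/125
Final value = 204288/125

204288/125


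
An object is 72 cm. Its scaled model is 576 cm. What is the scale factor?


Original length = 72 cm
Scaled length = 576 cm
Scale factor = 576 / 72
= 8

8


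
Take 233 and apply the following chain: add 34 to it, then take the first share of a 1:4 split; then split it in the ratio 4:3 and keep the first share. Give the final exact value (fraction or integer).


Start with 233.
Step 1: Add 34: 233+34=267; split 1:4 first = 267*1/5 = 267/5
Step 2: Split 4:3, first share = 267/5 * 4/7 = 1068/35
Final result = 1068/35

1068/35


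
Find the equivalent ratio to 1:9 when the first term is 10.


Original ratio: 1:9
First term target: 10
Scale factor = 10 / 1 = 10
Multiply second term: 9 * 10 = 90
Equivalent ratio = 10:90

10:90


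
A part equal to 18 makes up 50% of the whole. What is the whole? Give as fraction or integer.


Given: 18 is 50% of the whole
Set up: 18 = 50/100 * whole
whole = 18 * 100 / 50
whole = 1800 / 50
whole = 36

36


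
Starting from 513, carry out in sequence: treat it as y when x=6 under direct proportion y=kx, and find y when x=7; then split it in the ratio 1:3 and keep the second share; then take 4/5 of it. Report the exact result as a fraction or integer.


Start with 513.
Step 1: Direct prop: k = (513)/6; new y = k*7 = 513*7/6 = 1197/2
Step 2: Split 1:3, second share = 1197/2 * 3/4 = 3591/8
Step 3: Take 4/5: 3591/8 * 4/5 = 3591/10
Final result = 3591/10

3591/10


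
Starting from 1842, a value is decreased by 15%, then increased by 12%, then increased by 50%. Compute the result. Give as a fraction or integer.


Start: 1842
Step 1: decrease by 15% => multiply by 85/100
  1842 * 85/100 = 15657/10
Step 2: increase by 12% => multiply by 112/100
  15657/10 * 112/100 = 219198/125
Step 3: increase by 50% => multiply by 150/100
  219198/125 * 150/100 = 328797/125
Final value = 328797/125

328797/125


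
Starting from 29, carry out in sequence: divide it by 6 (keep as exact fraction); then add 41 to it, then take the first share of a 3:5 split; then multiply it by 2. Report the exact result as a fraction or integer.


Start with 29.
Step 1: Divide by 6: 29 / 6 = 29/6
Step 2: Add 41: 29/6+41=275/6; split 3:5 first = 275/6*3/8 = 275/16
Step 3: Multiply by 2: 275/16 * 2 = 275/8
Final result = 275/8

275/8


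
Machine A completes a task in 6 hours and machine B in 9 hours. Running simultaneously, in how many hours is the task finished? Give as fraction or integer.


Rate of A = 1/6 job per hour
Rate of B = 1/9 job per hour
Combined rate = 1/6 + 1/9
Find common denominator: (9 + 6)/(6*9) = 15/54
Combined rate = 5/18 job per hour
Time together = 1 / (5/18) = 18/5 hours

18/5


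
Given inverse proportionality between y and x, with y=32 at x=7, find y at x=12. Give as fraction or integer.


Inverse proportion: y = k/x
Find k: k = 7 * 32 = 224
Compute y at x=12: y = 224/12
y = 56/3

56/3


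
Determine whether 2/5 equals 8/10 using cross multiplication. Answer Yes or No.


Cross multiply to check 2/5 = 8/10
Left cross product: 2 * 10 = 20
Right cross product: 5 * 8 = 40
20 != 40
Not equal, so proportions differ => No

No


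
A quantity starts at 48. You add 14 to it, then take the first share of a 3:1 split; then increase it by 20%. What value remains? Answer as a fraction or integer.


Start with 48.
Step 1: Add 14: 48+14=62; split 3:1 first = 62*3/4 = 93/2
Step 2: Increase by 20%: 93/2 * 120/100 = 279/5
Final result = 279/5

279/5


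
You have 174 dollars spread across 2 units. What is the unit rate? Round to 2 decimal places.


Total dollars = 174
Number of units = 2
Unit rate = 174 / 2
= 87 dollars per unit

87


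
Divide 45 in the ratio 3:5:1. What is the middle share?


Ratio = 3:5:1
Total parts = 3 + 5 + 1 = 9
Value per part = 45 / 9 = 5
First share = 3 * 5 = 15
Middle share = 5 * 5 = 25
Third share = 1 * 5 = 5

25


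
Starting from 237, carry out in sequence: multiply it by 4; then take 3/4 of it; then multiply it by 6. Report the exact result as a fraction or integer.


Start with 237.
Step 1: Multiply by 4: 237 * 4 = 948
Step 2: Take 3/4: 948 * 3/4 = 711
Step 3: Multiply by 6: 711 * 6 = 4266
Final result = 4266

4266


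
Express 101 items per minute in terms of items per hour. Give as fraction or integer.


Converting from per minute to per hour
Rate = 101 items per minute
Multiply by 60: 101 * 60
= 6060 items per hour

6060


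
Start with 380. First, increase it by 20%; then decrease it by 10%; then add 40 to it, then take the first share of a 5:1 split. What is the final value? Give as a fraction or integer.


Start with 380.
Step 1: Increase by 20%: 380 * 120/100 = 456
Step 2: Decrease by 10%: 456 * 90/100 = 2052/5
Step 3: Add 40: 2052/5+40=2252/5; split 5:1 first = 2252/5*5/6 = 1126/3
Final result = 1126/3

1126/3


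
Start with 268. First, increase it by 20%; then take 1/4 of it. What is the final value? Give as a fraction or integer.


Start with 268.
Step 1: Increase by 20%: 268 * 120/100 = 1608/5
Step 2: Take 1/4: 1608/5 * 1/4 = 402/5
Final result = 402/5

402/5


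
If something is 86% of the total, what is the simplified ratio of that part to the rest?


Part = 86%, Remainder = 14%
Ratio = 86:14
GCD(86, 14) = 2
Simplify: 43:7 = 43:7

43:7


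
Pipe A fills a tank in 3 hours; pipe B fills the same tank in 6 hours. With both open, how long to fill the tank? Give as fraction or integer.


Rate of A = 1/3 job per hour
Rate of B = 1/6 job per hour
Combined rate = 1/3 + 1/6
Find common denominator: (6 + 3)/(3*6) = 9/18
Combined rate = 1/2 job per hour
Time together = 1 / (1/2) = 2 hours

2


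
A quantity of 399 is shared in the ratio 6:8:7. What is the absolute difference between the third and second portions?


Total parts = 6 + 8 + 7 = 21
Value per part = 399 / 21 = 19
Shares: 6*19=114, 8*19=152, 7*19=133
Third share = 133, second share = 152
Difference = |133 - 152| = 19

19


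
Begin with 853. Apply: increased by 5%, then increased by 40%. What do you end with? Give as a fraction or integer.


Start: 853
Step 1: increase by 5% => multiply by 105/100
  853 * 105/100 = 17913/20
Step 2: increase by 40% => multiply by 140/100
  17913/20 * 140/100 = 125391/100
Final value = 125391/100

125391/100


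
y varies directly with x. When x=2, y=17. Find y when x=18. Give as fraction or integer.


Direct proportion: y = kx
Find k: k = 17/2 = 17/2
Compute y at x=18: y = 17/2 * 18
y = 153

153


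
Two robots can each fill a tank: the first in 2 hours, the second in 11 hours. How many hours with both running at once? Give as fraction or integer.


Rate of A = 1/2 job per hour
Rate of B = 1/11 job per hour
Combined rate = 1/2 + 1/11
Find common denominator: (11 + 2)/(2*11) = 13/22
Combined rate = 13/22 job per hour
Time together = 1 / (13/22) = 22/13 hours

22/13


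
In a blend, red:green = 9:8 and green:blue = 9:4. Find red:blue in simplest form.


Given a:b = 9:8 and b:c = 9:4
Make b consistent. Multiply first ratio by 9: a:b = 81:72
Multiply second ratio by 8: b:c = 72:32
Now b = 72 in both, so a:b:c = 81:72:32
Therefore a:c = 81:32
Simplify by GCD: a:c = 81:32

81:32


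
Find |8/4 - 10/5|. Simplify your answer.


Simplify: 8/4 = 2 and 10/5 = 2
Find common denominator: LCD = 1
Convert: 2/1 and 2/1
Difference = |2 - 2|/1 = 0/1
Simplified = 0

0


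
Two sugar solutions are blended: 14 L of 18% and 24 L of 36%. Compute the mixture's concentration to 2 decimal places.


Solute in mixture 1 = 18% of 14 L = 14*18/100 = 63/25 L
Solute in mixture 2 = 36% of 24 L = 24*36/100 = 216/25 L
Total solute = 63/25 + 216/25 = 279/25 L
Total volume = 14 + 24 = 38 L
Final concentration = 279/25/38 * 100 = 29.37%

29.37


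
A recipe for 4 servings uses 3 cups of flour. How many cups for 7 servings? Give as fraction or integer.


Original: 3 cups for 4 servings
Target servings = 7
Scaling factor = 7/4
New amount = 3 * 7/4
= 21/4
= 21/4 cups

21/4


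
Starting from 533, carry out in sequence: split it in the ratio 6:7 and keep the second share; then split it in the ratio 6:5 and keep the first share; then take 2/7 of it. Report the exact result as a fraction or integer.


Start with 533.
Step 1: Split 6:7, second share = 533 * 7/13 = 287
Step 2: Split 6:5, first share = 287 * 6/11 = 1722/11
Step 3: Take 2/7: 1722/11 * 2/7 = 492/11
Final result = 492/11

492/11


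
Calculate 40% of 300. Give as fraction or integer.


Compute 40% of 300
Convert percentage: 40% = 40/100
Multiply: 300 * 40/100
= 12000/100
= 120

120


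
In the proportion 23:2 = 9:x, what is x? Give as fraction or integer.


Setting up: 23/2 = 9/x
Cross multiply: 23 * x = 2 * 9
23x = 18
x = 18/23
x = 18/23

18/23


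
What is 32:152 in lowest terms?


Find GCD(32, 152)
GCD = 8
Divide both by 8: 32/8 = 4, 152/8 = 19
Simplified ratio = 4:19

4:19


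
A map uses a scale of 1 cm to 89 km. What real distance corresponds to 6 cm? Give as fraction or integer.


Map scale: 1 cm = 89 km
Measured distance on map = 6 cm
Set up proportion: 6 * 89 / 1
= 534 / 1
= 534 km

534


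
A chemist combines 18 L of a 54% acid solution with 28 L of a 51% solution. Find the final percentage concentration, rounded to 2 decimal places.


Solute in mixture 1 = 54% of 18 L = 18*54/100 = 243/25 L
Solute in mixture 2 = 51% of 28 L = 28*51/100 = 357/25 L
Total solute = 243/25 + 357/25 = 24 L
Total volume = 18 + 28 = 46 L
Final concentration = 24/46 * 100 = 52.17%

52.17
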